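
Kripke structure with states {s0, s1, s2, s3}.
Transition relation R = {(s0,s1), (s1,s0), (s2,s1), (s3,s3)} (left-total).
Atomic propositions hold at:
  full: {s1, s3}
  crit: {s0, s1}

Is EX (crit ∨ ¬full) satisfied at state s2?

Sat(¬full) = {s0, s2}
Sat(crit ∨ ¬full) = {s0, s1, s2}
Sat(EX (crit ∨ ¬full)) = {s : some successor in {s0, s1, s2}} = {s0, s1, s2}
s2 ∈ Sat(EX (crit ∨ ¬full)) = {s0, s1, s2}, so the formula holds at s2.

Yes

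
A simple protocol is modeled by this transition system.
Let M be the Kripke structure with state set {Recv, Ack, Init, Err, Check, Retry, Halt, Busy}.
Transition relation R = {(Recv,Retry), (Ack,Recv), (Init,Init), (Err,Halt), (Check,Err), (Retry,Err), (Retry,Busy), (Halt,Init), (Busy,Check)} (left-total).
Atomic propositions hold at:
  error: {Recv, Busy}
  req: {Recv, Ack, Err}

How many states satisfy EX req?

3

Sat(EX req) = {s : some successor in {Recv, Ack, Err}} = {Ack, Check, Retry}
|Sat(EX req)| = |{Ack, Check, Retry}| = 3.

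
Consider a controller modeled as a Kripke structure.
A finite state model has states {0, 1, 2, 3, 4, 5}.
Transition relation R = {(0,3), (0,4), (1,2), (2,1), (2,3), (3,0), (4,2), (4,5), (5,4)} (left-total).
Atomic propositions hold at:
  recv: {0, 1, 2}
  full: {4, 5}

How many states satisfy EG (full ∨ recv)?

Sat(full ∨ recv) = {0, 1, 2, 4, 5}
EG (full ∨ recv): greatest fixpoint, start Z0 = {0, 1, 2, 4, 5}, keep only states in Sat with some successor in Z. Already a fixed point.
Sat(EG (full ∨ recv)) = {0, 1, 2, 4, 5}
|Sat(EG (full ∨ recv))| = |{0, 1, 2, 4, 5}| = 5.

5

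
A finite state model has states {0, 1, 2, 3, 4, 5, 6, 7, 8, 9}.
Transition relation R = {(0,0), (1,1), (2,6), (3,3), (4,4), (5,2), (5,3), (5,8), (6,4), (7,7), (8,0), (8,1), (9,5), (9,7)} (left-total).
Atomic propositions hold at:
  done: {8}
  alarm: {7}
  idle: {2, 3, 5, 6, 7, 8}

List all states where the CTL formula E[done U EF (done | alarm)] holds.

Sat(done | alarm) = {7, 8}
EF (done | alarm): least fixpoint, start Z0 = {7, 8}, add states with some successor in Z. Z1 = {5, 7, 8, 9}; fixed.
Sat(EF (done | alarm)) = {5, 7, 8, 9}
E[done U EF (done | alarm)]: least fixpoint, start Z0 = Sat(EF (done | alarm)) = {5, 7, 8, 9}, add states in Sat(done) with some successor in Z. Already a fixed point.
Sat(E[done U EF (done | alarm)]) = {5, 7, 8, 9}

{5, 7, 8, 9}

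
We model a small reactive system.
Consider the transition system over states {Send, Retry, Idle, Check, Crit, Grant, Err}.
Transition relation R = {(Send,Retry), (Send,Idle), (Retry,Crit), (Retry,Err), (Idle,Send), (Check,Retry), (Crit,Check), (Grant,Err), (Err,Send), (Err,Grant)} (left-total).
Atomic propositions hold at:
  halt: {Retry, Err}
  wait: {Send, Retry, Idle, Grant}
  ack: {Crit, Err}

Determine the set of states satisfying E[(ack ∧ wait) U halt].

{Retry, Err}

Sat(ack ∧ wait) = ∅
E[(ack ∧ wait) U halt]: least fixpoint, start Z0 = Sat(halt) = {Retry, Err}, add states in Sat(ack ∧ wait) with some successor in Z. Already a fixed point.
Sat(E[(ack ∧ wait) U halt]) = {Retry, Err}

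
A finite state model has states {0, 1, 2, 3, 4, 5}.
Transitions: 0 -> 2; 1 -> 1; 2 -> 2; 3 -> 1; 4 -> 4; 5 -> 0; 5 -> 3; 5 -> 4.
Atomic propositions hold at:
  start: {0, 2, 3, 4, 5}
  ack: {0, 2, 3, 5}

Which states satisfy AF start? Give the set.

AF start: least fixpoint, start Z0 = {0, 2, 3, 4, 5}, add states with every successor in Z. Already a fixed point.
Sat(AF start) = {0, 2, 3, 4, 5}

{0, 2, 3, 4, 5}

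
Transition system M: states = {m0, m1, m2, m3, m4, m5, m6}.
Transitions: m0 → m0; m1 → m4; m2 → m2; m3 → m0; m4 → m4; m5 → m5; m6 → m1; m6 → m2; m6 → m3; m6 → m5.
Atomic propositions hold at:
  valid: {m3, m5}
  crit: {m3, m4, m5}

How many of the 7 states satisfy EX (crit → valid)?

5

Sat(crit → valid) = {m0, m1, m2, m3, m5, m6}
Sat(EX (crit → valid)) = {s : some successor in {m0, m1, m2, m3, m5, m6}} = {m0, m2, m3, m5, m6}
|Sat(EX (crit → valid))| = |{m0, m2, m3, m5, m6}| = 5.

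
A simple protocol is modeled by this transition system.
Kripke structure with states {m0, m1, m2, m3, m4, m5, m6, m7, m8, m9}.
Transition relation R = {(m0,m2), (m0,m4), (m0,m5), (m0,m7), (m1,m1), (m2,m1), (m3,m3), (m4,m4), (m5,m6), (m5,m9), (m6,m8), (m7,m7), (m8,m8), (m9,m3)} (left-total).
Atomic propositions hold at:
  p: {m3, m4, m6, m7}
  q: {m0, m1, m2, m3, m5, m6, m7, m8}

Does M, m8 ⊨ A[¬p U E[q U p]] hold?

Sat(¬p) = {m0, m1, m2, m5, m8, m9}
E[q U p]: least fixpoint, start Z0 = Sat(p) = {m3, m4, m6, m7}, add states in Sat(q) with some successor in Z. Z1 = {m0, m3, m4, m5, m6, m7}; fixed.
Sat(E[q U p]) = {m0, m3, m4, m5, m6, m7}
A[¬p U E[q U p]]: least fixpoint, start Z0 = Sat(E[q U p]) = {m0, m3, m4, m5, m6, m7}, add states in Sat(¬p) with every successor in Z. Z1 = {m0, m3, m4, m5, m6, m7, m9}; fixed.
Sat(A[¬p U E[q U p]]) = {m0, m3, m4, m5, m6, m7, m9}
m8 ∉ Sat(A[¬p U E[q U p]]) = {m0, m3, m4, m5, m6, m7, m9}, so the formula does not hold at m8.

No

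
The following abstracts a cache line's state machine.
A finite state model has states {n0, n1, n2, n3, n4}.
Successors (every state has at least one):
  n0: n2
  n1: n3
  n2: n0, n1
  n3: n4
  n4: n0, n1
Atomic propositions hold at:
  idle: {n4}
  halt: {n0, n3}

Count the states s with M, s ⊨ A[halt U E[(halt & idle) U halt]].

2

Sat(halt & idle) = ∅
E[(halt & idle) U halt]: least fixpoint, start Z0 = Sat(halt) = {n0, n3}, add states in Sat(halt & idle) with some successor in Z. Already a fixed point.
Sat(E[(halt & idle) U halt]) = {n0, n3}
A[halt U E[(halt & idle) U halt]]: least fixpoint, start Z0 = Sat(E[(halt & idle) U halt]) = {n0, n3}, add states in Sat(halt) with every successor in Z. Already a fixed point.
Sat(A[halt U E[(halt & idle) U halt]]) = {n0, n3}
|Sat(A[halt U E[(halt & idle) U halt]])| = |{n0, n3}| = 2.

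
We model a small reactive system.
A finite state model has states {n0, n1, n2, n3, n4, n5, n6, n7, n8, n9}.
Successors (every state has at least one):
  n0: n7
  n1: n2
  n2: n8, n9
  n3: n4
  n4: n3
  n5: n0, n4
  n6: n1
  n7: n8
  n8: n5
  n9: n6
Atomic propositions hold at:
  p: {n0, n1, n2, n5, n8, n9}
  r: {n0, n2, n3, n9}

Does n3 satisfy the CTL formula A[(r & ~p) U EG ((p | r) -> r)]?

Yes

Sat(~p) = {n3, n4, n6, n7}
Sat(r & ~p) = {n3}
Sat(p | r) = {n0, n1, n2, n3, n5, n8, n9}
Sat((p | r) -> r) = {n0, n2, n3, n4, n6, n7, n9}
EG ((p | r) -> r): greatest fixpoint, start Z0 = {n0, n2, n3, n4, n6, n7, n9}, keep only states in Sat with some successor in Z. Z1 = {n0, n2, n3, n4, n9}; Z2 = {n2, n3, n4}; Z3 = {n3, n4}; fixed.
Sat(EG ((p | r) -> r)) = {n3, n4}
A[(r & ~p) U EG ((p | r) -> r)]: least fixpoint, start Z0 = Sat(EG ((p | r) -> r)) = {n3, n4}, add states in Sat(r & ~p) with every successor in Z. Already a fixed point.
Sat(A[(r & ~p) U EG ((p | r) -> r)]) = {n3, n4}
n3 ∈ Sat(A[(r & ~p) U EG ((p | r) -> r)]) = {n3, n4}, so the formula holds at n3.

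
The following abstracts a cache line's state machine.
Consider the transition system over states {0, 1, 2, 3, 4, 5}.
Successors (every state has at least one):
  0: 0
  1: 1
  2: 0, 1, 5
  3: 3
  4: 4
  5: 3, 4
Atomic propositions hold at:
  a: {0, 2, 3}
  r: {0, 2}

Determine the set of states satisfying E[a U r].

E[a U r]: least fixpoint, start Z0 = Sat(r) = {0, 2}, add states in Sat(a) with some successor in Z. Already a fixed point.
Sat(E[a U r]) = {0, 2}

{0, 2}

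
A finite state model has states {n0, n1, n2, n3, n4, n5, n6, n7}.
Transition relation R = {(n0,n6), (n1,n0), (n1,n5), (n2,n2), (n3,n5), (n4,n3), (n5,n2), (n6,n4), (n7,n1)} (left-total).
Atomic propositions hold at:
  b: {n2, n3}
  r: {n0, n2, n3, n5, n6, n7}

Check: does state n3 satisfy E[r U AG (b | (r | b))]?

Sat(r | b) = {n0, n2, n3, n5, n6, n7}
Sat(b | (r | b)) = {n0, n2, n3, n5, n6, n7}
AG (b | (r | b)): greatest fixpoint, start Z0 = {n0, n2, n3, n5, n6, n7}, keep only states in Sat with every successor in Z. Z1 = {n0, n2, n3, n5}; Z2 = {n2, n3, n5}; fixed.
Sat(AG (b | (r | b))) = {n2, n3, n5}
E[r U AG (b | (r | b))]: least fixpoint, start Z0 = Sat(AG (b | (r | b))) = {n2, n3, n5}, add states in Sat(r) with some successor in Z. Already a fixed point.
Sat(E[r U AG (b | (r | b))]) = {n2, n3, n5}
n3 ∈ Sat(E[r U AG (b | (r | b))]) = {n2, n3, n5}, so the formula holds at n3.

Yes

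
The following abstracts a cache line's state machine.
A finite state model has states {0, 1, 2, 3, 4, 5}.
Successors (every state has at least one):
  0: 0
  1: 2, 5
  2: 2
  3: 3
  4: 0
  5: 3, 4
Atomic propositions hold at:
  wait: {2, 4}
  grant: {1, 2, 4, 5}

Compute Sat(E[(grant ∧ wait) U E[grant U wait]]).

Sat(grant ∧ wait) = {2, 4}
E[grant U wait]: least fixpoint, start Z0 = Sat(wait) = {2, 4}, add states in Sat(grant) with some successor in Z. Z1 = {1, 2, 4, 5}; fixed.
Sat(E[grant U wait]) = {1, 2, 4, 5}
E[(grant ∧ wait) U E[grant U wait]]: least fixpoint, start Z0 = Sat(E[grant U wait]) = {1, 2, 4, 5}, add states in Sat(grant ∧ wait) with some successor in Z. Already a fixed point.
Sat(E[(grant ∧ wait) U E[grant U wait]]) = {1, 2, 4, 5}

{1, 2, 4, 5}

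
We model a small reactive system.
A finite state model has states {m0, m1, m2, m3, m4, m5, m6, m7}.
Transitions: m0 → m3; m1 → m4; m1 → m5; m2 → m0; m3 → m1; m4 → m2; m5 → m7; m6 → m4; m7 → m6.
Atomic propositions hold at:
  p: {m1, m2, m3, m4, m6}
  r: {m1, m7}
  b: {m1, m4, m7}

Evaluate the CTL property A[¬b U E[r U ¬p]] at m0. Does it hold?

Sat(¬b) = {m0, m2, m3, m5, m6}
Sat(¬p) = {m0, m5, m7}
E[r U ¬p]: least fixpoint, start Z0 = Sat(¬p) = {m0, m5, m7}, add states in Sat(r) with some successor in Z. Z1 = {m0, m1, m5, m7}; fixed.
Sat(E[r U ¬p]) = {m0, m1, m5, m7}
A[¬b U E[r U ¬p]]: least fixpoint, start Z0 = Sat(E[r U ¬p]) = {m0, m1, m5, m7}, add states in Sat(¬b) with every successor in Z. Z1 = {m0, m1, m2, m3, m5, m7}; fixed.
Sat(A[¬b U E[r U ¬p]]) = {m0, m1, m2, m3, m5, m7}
m0 ∈ Sat(A[¬b U E[r U ¬p]]) = {m0, m1, m2, m3, m5, m7}, so the formula holds at m0.

Yes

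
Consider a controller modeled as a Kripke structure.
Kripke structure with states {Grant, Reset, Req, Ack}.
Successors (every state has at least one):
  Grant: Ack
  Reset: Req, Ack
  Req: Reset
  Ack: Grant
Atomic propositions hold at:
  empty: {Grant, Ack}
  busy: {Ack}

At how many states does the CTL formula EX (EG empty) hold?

3

EG empty: greatest fixpoint, start Z0 = {Grant, Ack}, keep only states in Sat with some successor in Z. Already a fixed point.
Sat(EG empty) = {Grant, Ack}
Sat(EX (EG empty)) = {s : some successor in {Grant, Ack}} = {Grant, Reset, Ack}
|Sat(EX (EG empty))| = |{Grant, Reset, Ack}| = 3.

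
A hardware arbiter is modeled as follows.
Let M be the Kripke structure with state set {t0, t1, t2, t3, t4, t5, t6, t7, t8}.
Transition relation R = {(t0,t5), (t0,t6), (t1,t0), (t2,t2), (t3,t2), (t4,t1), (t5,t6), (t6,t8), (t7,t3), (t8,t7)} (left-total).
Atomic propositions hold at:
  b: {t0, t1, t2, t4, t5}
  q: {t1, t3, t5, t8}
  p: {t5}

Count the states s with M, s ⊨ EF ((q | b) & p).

4

Sat(q | b) = {t0, t1, t2, t3, t4, t5, t8}
Sat((q | b) & p) = {t5}
EF ((q | b) & p): least fixpoint, start Z0 = {t5}, add states with some successor in Z. Z1 = {t0, t5}; Z2 = {t0, t1, t5}; Z3 = {t0, t1, t4, t5}; fixed.
Sat(EF ((q | b) & p)) = {t0, t1, t4, t5}
|Sat(EF ((q | b) & p))| = |{t0, t1, t4, t5}| = 4.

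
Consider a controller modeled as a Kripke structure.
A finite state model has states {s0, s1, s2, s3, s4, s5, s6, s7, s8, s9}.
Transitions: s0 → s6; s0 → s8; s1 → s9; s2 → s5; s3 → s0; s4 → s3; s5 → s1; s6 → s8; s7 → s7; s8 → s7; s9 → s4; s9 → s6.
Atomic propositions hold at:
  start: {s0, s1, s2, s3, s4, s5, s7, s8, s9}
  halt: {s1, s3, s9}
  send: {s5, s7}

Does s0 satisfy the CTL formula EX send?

Sat(EX send) = {s : some successor in {s5, s7}} = {s2, s7, s8}
s0 ∉ Sat(EX send) = {s2, s7, s8}, so the formula does not hold at s0.

No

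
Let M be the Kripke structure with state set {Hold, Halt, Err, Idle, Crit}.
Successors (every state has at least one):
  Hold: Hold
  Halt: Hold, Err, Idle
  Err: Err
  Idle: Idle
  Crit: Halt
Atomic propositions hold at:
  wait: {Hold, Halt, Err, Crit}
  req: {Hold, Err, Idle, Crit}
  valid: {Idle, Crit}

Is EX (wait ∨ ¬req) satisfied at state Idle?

Sat(¬req) = {Halt}
Sat(wait ∨ ¬req) = {Hold, Halt, Err, Crit}
Sat(EX (wait ∨ ¬req)) = {s : some successor in {Hold, Halt, Err, Crit}} = {Hold, Halt, Err, Crit}
Idle ∉ Sat(EX (wait ∨ ¬req)) = {Hold, Halt, Err, Crit}, so the formula does not hold at Idle.

No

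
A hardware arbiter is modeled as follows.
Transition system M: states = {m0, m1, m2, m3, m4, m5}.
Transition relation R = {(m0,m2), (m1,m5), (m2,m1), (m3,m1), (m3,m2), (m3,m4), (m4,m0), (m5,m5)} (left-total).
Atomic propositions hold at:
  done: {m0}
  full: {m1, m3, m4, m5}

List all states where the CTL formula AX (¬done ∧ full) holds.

{m1, m2, m5}

Sat(¬done) = {m1, m2, m3, m4, m5}
Sat(¬done ∧ full) = {m1, m3, m4, m5}
Sat(AX (¬done ∧ full)) = {s : every successor in {m1, m3, m4, m5}} = {m1, m2, m5}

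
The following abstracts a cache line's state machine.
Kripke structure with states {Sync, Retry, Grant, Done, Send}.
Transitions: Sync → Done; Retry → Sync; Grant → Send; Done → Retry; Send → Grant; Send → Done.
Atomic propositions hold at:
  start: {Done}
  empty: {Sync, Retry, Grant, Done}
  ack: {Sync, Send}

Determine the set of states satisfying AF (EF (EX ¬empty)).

{Grant, Send}

Sat(¬empty) = {Send}
Sat(EX ¬empty) = {s : some successor in {Send}} = {Grant}
EF (EX ¬empty): least fixpoint, start Z0 = {Grant}, add states with some successor in Z. Z1 = {Grant, Send}; fixed.
Sat(EF (EX ¬empty)) = {Grant, Send}
AF (EF (EX ¬empty)): least fixpoint, start Z0 = {Grant, Send}, add states with every successor in Z. Already a fixed point.
Sat(AF (EF (EX ¬empty))) = {Grant, Send}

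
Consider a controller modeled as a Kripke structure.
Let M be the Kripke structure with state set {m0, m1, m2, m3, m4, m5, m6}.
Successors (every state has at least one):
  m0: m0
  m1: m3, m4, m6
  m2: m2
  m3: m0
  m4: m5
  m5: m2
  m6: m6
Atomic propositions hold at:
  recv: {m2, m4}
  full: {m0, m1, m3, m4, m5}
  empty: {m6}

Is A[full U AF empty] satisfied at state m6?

Yes

AF empty: least fixpoint, start Z0 = {m6}, add states with every successor in Z. Already a fixed point.
Sat(AF empty) = {m6}
A[full U AF empty]: least fixpoint, start Z0 = Sat(AF empty) = {m6}, add states in Sat(full) with every successor in Z. Already a fixed point.
Sat(A[full U AF empty]) = {m6}
m6 ∈ Sat(A[full U AF empty]) = {m6}, so the formula holds at m6.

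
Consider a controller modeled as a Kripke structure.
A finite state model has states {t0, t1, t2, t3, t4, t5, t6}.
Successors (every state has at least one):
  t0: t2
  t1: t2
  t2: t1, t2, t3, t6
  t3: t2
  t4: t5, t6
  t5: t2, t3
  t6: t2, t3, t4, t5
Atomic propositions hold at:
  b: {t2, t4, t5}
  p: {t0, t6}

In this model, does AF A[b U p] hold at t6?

Yes

A[b U p]: least fixpoint, start Z0 = Sat(p) = {t0, t6}, add states in Sat(b) with every successor in Z. Already a fixed point.
Sat(A[b U p]) = {t0, t6}
AF A[b U p]: least fixpoint, start Z0 = {t0, t6}, add states with every successor in Z. Already a fixed point.
Sat(AF A[b U p]) = {t0, t6}
t6 ∈ Sat(AF A[b U p]) = {t0, t6}, so the formula holds at t6.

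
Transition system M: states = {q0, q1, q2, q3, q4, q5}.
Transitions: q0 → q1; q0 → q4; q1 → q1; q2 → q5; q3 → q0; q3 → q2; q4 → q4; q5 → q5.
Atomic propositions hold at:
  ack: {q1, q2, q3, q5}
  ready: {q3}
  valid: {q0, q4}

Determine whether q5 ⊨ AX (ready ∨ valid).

No

Sat(ready ∨ valid) = {q0, q3, q4}
Sat(AX (ready ∨ valid)) = {s : every successor in {q0, q3, q4}} = {q4}
q5 ∉ Sat(AX (ready ∨ valid)) = {q4}, so the formula does not hold at q5.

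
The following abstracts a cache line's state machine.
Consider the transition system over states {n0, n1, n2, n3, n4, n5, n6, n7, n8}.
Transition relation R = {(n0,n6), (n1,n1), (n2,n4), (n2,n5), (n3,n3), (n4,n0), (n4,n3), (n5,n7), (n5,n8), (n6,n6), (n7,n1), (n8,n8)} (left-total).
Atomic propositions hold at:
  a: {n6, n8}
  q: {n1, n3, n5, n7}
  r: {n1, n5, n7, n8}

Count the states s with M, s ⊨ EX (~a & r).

4

Sat(~a) = {n0, n1, n2, n3, n4, n5, n7}
Sat(~a & r) = {n1, n5, n7}
Sat(EX (~a & r)) = {s : some successor in {n1, n5, n7}} = {n1, n2, n5, n7}
|Sat(EX (~a & r))| = |{n1, n2, n5, n7}| = 4.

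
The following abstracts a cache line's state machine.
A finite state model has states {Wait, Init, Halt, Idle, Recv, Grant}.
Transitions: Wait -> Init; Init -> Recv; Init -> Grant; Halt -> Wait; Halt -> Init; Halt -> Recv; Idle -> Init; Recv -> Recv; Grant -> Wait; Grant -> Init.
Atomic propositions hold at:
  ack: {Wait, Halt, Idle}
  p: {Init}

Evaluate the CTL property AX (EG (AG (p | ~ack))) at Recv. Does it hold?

Yes

Sat(~ack) = {Init, Recv, Grant}
Sat(p | ~ack) = {Init, Recv, Grant}
AG (p | ~ack): greatest fixpoint, start Z0 = {Init, Recv, Grant}, keep only states in Sat with every successor in Z. Z1 = {Init, Recv}; Z2 = {Recv}; fixed.
Sat(AG (p | ~ack)) = {Recv}
EG (AG (p | ~ack)): greatest fixpoint, start Z0 = {Recv}, keep only states in Sat with some successor in Z. Already a fixed point.
Sat(EG (AG (p | ~ack))) = {Recv}
Sat(AX (EG (AG (p | ~ack)))) = {s : every successor in {Recv}} = {Recv}
Recv ∈ Sat(AX (EG (AG (p | ~ack)))) = {Recv}, so the formula holds at Recv.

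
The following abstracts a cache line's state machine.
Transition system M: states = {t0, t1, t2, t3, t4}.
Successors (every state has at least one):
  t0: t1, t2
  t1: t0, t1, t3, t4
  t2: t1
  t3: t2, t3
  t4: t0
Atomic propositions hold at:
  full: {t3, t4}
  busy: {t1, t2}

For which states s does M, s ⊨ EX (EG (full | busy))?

Sat(full | busy) = {t1, t2, t3, t4}
EG (full | busy): greatest fixpoint, start Z0 = {t1, t2, t3, t4}, keep only states in Sat with some successor in Z. Z1 = {t1, t2, t3}; fixed.
Sat(EG (full | busy)) = {t1, t2, t3}
Sat(EX (EG (full | busy))) = {s : some successor in {t1, t2, t3}} = {t0, t1, t2, t3}

{t0, t1, t2, t3}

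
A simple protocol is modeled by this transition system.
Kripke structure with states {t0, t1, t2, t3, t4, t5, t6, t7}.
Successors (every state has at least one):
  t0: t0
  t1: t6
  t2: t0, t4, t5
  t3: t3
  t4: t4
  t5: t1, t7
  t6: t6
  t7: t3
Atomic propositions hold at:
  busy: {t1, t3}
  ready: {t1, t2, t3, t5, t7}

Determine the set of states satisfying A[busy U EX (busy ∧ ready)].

{t3, t5, t7}

Sat(busy ∧ ready) = {t1, t3}
Sat(EX (busy ∧ ready)) = {s : some successor in {t1, t3}} = {t3, t5, t7}
A[busy U EX (busy ∧ ready)]: least fixpoint, start Z0 = Sat(EX (busy ∧ ready)) = {t3, t5, t7}, add states in Sat(busy) with every successor in Z. Already a fixed point.
Sat(A[busy U EX (busy ∧ ready)]) = {t3, t5, t7}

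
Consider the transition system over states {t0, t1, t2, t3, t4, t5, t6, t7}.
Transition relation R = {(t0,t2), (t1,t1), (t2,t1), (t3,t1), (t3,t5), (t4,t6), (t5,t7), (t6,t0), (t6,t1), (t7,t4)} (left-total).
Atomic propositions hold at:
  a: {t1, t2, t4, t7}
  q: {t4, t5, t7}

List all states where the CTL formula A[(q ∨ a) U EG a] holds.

{t1, t2}

Sat(q ∨ a) = {t1, t2, t4, t5, t7}
EG a: greatest fixpoint, start Z0 = {t1, t2, t4, t7}, keep only states in Sat with some successor in Z. Z1 = {t1, t2, t7}; Z2 = {t1, t2}; fixed.
Sat(EG a) = {t1, t2}
A[(q ∨ a) U EG a]: least fixpoint, start Z0 = Sat(EG a) = {t1, t2}, add states in Sat(q ∨ a) with every successor in Z. Already a fixed point.
Sat(A[(q ∨ a) U EG a]) = {t1, t2}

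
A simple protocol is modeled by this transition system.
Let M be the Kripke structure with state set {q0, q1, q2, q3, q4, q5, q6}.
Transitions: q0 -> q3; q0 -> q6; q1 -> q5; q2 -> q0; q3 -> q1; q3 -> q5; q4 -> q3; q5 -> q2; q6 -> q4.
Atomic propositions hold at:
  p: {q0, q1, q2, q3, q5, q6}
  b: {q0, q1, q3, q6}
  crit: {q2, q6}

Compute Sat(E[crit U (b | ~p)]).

Sat(~p) = {q4}
Sat(b | ~p) = {q0, q1, q3, q4, q6}
E[crit U (b | ~p)]: least fixpoint, start Z0 = Sat((b | ~p)) = {q0, q1, q3, q4, q6}, add states in Sat(crit) with some successor in Z. Z1 = {q0, q1, q2, q3, q4, q6}; fixed.
Sat(E[crit U (b | ~p)]) = {q0, q1, q2, q3, q4, q6}

{q0, q1, q2, q3, q4, q6}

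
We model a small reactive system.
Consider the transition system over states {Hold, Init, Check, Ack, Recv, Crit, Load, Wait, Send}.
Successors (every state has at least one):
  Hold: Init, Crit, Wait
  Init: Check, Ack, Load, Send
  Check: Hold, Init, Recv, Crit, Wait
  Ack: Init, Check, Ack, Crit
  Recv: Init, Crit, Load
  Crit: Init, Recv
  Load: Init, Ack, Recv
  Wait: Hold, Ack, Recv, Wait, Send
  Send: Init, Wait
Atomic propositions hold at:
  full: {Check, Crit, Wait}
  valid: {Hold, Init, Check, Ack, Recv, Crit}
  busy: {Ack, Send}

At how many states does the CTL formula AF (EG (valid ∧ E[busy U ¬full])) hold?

Sat(¬full) = {Hold, Init, Ack, Recv, Load, Send}
E[busy U ¬full]: least fixpoint, start Z0 = Sat(¬full) = {Hold, Init, Ack, Recv, Load, Send}, add states in Sat(busy) with some successor in Z. Already a fixed point.
Sat(E[busy U ¬full]) = {Hold, Init, Ack, Recv, Load, Send}
Sat(valid ∧ E[busy U ¬full]) = {Hold, Init, Ack, Recv}
EG (valid ∧ E[busy U ¬full]): greatest fixpoint, start Z0 = {Hold, Init, Ack, Recv}, keep only states in Sat with some successor in Z. Already a fixed point.
Sat(EG (valid ∧ E[busy U ¬full])) = {Hold, Init, Ack, Recv}
AF (EG (valid ∧ E[busy U ¬full])): least fixpoint, start Z0 = {Hold, Init, Ack, Recv}, add states with every successor in Z. Z1 = {Hold, Init, Ack, Recv, Crit, Load}; fixed.
Sat(AF (EG (valid ∧ E[busy U ¬full]))) = {Hold, Init, Ack, Recv, Crit, Load}
|Sat(AF (EG (valid ∧ E[busy U ¬full])))| = |{Hold, Init, Ack, Recv, Crit, Load}| = 6.

6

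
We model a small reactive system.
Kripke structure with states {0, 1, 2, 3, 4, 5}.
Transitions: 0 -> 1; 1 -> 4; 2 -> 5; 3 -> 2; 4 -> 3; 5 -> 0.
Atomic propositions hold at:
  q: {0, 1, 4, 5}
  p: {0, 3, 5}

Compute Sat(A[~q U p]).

Sat(~q) = {2, 3}
A[~q U p]: least fixpoint, start Z0 = Sat(p) = {0, 3, 5}, add states in Sat(~q) with every successor in Z. Z1 = {0, 2, 3, 5}; fixed.
Sat(A[~q U p]) = {0, 2, 3, 5}

{0, 2, 3, 5}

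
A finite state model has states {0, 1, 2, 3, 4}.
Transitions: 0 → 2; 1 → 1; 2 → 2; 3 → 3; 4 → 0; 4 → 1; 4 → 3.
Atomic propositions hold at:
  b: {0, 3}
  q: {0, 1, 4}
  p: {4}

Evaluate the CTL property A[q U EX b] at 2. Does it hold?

Sat(EX b) = {s : some successor in {0, 3}} = {3, 4}
A[q U EX b]: least fixpoint, start Z0 = Sat(EX b) = {3, 4}, add states in Sat(q) with every successor in Z. Already a fixed point.
Sat(A[q U EX b]) = {3, 4}
2 ∉ Sat(A[q U EX b]) = {3, 4}, so the formula does not hold at 2.

No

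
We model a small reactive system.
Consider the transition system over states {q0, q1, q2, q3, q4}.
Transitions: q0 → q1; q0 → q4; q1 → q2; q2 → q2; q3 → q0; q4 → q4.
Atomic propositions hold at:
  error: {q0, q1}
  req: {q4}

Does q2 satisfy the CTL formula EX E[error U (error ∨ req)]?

Sat(error ∨ req) = {q0, q1, q4}
E[error U (error ∨ req)]: least fixpoint, start Z0 = Sat((error ∨ req)) = {q0, q1, q4}, add states in Sat(error) with some successor in Z. Already a fixed point.
Sat(E[error U (error ∨ req)]) = {q0, q1, q4}
Sat(EX E[error U (error ∨ req)]) = {s : some successor in {q0, q1, q4}} = {q0, q3, q4}
q2 ∉ Sat(EX E[error U (error ∨ req)]) = {q0, q3, q4}, so the formula does not hold at q2.

No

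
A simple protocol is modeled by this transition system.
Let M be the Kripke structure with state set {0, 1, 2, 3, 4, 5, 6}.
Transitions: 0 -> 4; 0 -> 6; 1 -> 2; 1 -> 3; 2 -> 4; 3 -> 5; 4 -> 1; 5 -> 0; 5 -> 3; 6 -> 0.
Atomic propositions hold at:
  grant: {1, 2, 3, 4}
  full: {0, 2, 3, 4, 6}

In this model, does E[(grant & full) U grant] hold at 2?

Yes

Sat(grant & full) = {2, 3, 4}
E[(grant & full) U grant]: least fixpoint, start Z0 = Sat(grant) = {1, 2, 3, 4}, add states in Sat(grant & full) with some successor in Z. Already a fixed point.
Sat(E[(grant & full) U grant]) = {1, 2, 3, 4}
2 ∈ Sat(E[(grant & full) U grant]) = {1, 2, 3, 4}, so the formula holds at 2.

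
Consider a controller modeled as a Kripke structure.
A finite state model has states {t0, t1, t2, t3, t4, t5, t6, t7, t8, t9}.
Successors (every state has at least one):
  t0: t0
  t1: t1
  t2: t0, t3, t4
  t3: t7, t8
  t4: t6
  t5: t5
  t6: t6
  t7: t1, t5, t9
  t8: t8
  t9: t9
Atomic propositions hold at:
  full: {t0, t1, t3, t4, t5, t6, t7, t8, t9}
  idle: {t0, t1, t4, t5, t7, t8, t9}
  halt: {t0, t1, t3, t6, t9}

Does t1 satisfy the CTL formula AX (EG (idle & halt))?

Sat(idle & halt) = {t0, t1, t9}
EG (idle & halt): greatest fixpoint, start Z0 = {t0, t1, t9}, keep only states in Sat with some successor in Z. Already a fixed point.
Sat(EG (idle & halt)) = {t0, t1, t9}
Sat(AX (EG (idle & halt))) = {s : every successor in {t0, t1, t9}} = {t0, t1, t9}
t1 ∈ Sat(AX (EG (idle & halt))) = {t0, t1, t9}, so the formula holds at t1.

Yes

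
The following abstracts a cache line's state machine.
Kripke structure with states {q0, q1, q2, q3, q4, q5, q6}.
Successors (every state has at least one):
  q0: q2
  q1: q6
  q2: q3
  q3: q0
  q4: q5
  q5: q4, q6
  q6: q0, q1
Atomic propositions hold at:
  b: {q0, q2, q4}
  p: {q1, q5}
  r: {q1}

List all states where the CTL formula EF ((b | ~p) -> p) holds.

Sat(~p) = {q0, q2, q3, q4, q6}
Sat(b | ~p) = {q0, q2, q3, q4, q6}
Sat((b | ~p) -> p) = {q1, q5}
EF ((b | ~p) -> p): least fixpoint, start Z0 = {q1, q5}, add states with some successor in Z. Z1 = {q1, q4, q5, q6}; fixed.
Sat(EF ((b | ~p) -> p)) = {q1, q4, q5, q6}

{q1, q4, q5, q6}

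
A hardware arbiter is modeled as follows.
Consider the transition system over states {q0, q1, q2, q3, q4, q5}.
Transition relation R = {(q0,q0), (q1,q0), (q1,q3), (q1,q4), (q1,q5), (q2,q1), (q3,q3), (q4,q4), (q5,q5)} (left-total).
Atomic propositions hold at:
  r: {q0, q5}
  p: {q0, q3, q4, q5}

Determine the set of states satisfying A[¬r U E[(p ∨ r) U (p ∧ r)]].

{q0, q5}

Sat(¬r) = {q1, q2, q3, q4}
Sat(p ∨ r) = {q0, q3, q4, q5}
Sat(p ∧ r) = {q0, q5}
E[(p ∨ r) U (p ∧ r)]: least fixpoint, start Z0 = Sat((p ∧ r)) = {q0, q5}, add states in Sat(p ∨ r) with some successor in Z. Already a fixed point.
Sat(E[(p ∨ r) U (p ∧ r)]) = {q0, q5}
A[¬r U E[(p ∨ r) U (p ∧ r)]]: least fixpoint, start Z0 = Sat(E[(p ∨ r) U (p ∧ r)]) = {q0, q5}, add states in Sat(¬r) with every successor in Z. Already a fixed point.
Sat(A[¬r U E[(p ∨ r) U (p ∧ r)]]) = {q0, q5}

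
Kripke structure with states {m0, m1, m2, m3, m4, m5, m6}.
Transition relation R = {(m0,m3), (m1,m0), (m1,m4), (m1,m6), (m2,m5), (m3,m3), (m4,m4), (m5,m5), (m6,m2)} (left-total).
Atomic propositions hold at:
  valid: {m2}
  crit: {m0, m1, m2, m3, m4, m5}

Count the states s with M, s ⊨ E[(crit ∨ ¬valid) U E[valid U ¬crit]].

Sat(¬valid) = {m0, m1, m3, m4, m5, m6}
Sat(crit ∨ ¬valid) = {m0, m1, m2, m3, m4, m5, m6}
Sat(¬crit) = {m6}
E[valid U ¬crit]: least fixpoint, start Z0 = Sat(¬crit) = {m6}, add states in Sat(valid) with some successor in Z. Already a fixed point.
Sat(E[valid U ¬crit]) = {m6}
E[(crit ∨ ¬valid) U E[valid U ¬crit]]: least fixpoint, start Z0 = Sat(E[valid U ¬crit]) = {m6}, add states in Sat(crit ∨ ¬valid) with some successor in Z. Z1 = {m1, m6}; fixed.
Sat(E[(crit ∨ ¬valid) U E[valid U ¬crit]]) = {m1, m6}
|Sat(E[(crit ∨ ¬valid) U E[valid U ¬crit]])| = |{m1, m6}| = 2.

2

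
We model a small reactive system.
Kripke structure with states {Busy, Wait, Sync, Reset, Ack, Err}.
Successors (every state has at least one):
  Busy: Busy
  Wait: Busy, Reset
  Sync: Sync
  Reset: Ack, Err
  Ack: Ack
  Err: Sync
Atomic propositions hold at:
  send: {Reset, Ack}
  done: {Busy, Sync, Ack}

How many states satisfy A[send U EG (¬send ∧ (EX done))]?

Sat(¬send) = {Busy, Wait, Sync, Err}
Sat(EX done) = {s : some successor in {Busy, Sync, Ack}} = {Busy, Wait, Sync, Reset, Ack, Err}
Sat(¬send ∧ (EX done)) = {Busy, Wait, Sync, Err}
EG (¬send ∧ (EX done)): greatest fixpoint, start Z0 = {Busy, Wait, Sync, Err}, keep only states in Sat with some successor in Z. Already a fixed point.
Sat(EG (¬send ∧ (EX done))) = {Busy, Wait, Sync, Err}
A[send U EG (¬send ∧ (EX done))]: least fixpoint, start Z0 = Sat(EG (¬send ∧ (EX done))) = {Busy, Wait, Sync, Err}, add states in Sat(send) with every successor in Z. Already a fixed point.
Sat(A[send U EG (¬send ∧ (EX done))]) = {Busy, Wait, Sync, Err}
|Sat(A[send U EG (¬send ∧ (EX done))])| = |{Busy, Wait, Sync, Err}| = 4.

4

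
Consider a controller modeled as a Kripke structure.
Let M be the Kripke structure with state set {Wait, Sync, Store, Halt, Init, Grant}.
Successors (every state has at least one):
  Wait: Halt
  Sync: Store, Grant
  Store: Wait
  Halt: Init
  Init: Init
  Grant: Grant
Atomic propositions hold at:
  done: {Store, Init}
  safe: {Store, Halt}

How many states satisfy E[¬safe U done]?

Sat(¬safe) = {Wait, Sync, Init, Grant}
E[¬safe U done]: least fixpoint, start Z0 = Sat(done) = {Store, Init}, add states in Sat(¬safe) with some successor in Z. Z1 = {Sync, Store, Init}; fixed.
Sat(E[¬safe U done]) = {Sync, Store, Init}
|Sat(E[¬safe U done])| = |{Sync, Store, Init}| = 3.

3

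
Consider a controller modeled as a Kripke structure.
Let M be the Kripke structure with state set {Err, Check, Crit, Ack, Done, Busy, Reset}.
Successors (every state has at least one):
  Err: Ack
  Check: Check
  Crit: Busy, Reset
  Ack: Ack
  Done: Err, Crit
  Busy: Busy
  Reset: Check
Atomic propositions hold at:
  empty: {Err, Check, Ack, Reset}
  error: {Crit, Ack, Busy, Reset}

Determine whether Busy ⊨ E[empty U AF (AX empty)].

No

Sat(AX empty) = {s : every successor in {Err, Check, Ack, Reset}} = {Err, Check, Ack, Reset}
AF (AX empty): least fixpoint, start Z0 = {Err, Check, Ack, Reset}, add states with every successor in Z. Already a fixed point.
Sat(AF (AX empty)) = {Err, Check, Ack, Reset}
E[empty U AF (AX empty)]: least fixpoint, start Z0 = Sat(AF (AX empty)) = {Err, Check, Ack, Reset}, add states in Sat(empty) with some successor in Z. Already a fixed point.
Sat(E[empty U AF (AX empty)]) = {Err, Check, Ack, Reset}
Busy ∉ Sat(E[empty U AF (AX empty)]) = {Err, Check, Ack, Reset}, so the formula does not hold at Busy.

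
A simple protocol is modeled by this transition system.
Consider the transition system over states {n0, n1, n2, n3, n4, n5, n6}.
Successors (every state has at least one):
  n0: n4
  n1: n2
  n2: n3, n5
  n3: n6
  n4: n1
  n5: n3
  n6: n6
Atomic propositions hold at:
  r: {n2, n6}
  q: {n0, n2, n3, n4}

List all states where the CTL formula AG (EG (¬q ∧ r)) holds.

Sat(¬q) = {n1, n5, n6}
Sat(¬q ∧ r) = {n6}
EG (¬q ∧ r): greatest fixpoint, start Z0 = {n6}, keep only states in Sat with some successor in Z. Already a fixed point.
Sat(EG (¬q ∧ r)) = {n6}
AG (EG (¬q ∧ r)): greatest fixpoint, start Z0 = {n6}, keep only states in Sat with every successor in Z. Already a fixed point.
Sat(AG (EG (¬q ∧ r))) = {n6}

{n6}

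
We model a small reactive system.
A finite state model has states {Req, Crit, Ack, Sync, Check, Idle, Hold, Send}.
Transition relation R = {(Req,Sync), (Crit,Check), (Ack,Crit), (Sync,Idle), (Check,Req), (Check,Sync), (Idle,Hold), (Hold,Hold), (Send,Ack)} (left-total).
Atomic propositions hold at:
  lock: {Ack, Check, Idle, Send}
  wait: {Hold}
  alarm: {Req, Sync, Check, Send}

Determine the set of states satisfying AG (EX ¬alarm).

{Sync, Idle, Hold}

Sat(¬alarm) = {Crit, Ack, Idle, Hold}
Sat(EX ¬alarm) = {s : some successor in {Crit, Ack, Idle, Hold}} = {Ack, Sync, Idle, Hold, Send}
AG (EX ¬alarm): greatest fixpoint, start Z0 = {Ack, Sync, Idle, Hold, Send}, keep only states in Sat with every successor in Z. Z1 = {Sync, Idle, Hold, Send}; Z2 = {Sync, Idle, Hold}; fixed.
Sat(AG (EX ¬alarm)) = {Sync, Idle, Hold}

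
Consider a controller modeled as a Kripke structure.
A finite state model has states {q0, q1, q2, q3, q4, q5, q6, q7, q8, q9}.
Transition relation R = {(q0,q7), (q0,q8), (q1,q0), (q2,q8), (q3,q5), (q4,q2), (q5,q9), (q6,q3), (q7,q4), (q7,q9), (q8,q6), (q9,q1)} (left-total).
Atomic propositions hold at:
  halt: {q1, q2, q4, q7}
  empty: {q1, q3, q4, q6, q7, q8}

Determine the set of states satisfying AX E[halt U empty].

E[halt U empty]: least fixpoint, start Z0 = Sat(empty) = {q1, q3, q4, q6, q7, q8}, add states in Sat(halt) with some successor in Z. Z1 = {q1, q2, q3, q4, q6, q7, q8}; fixed.
Sat(E[halt U empty]) = {q1, q2, q3, q4, q6, q7, q8}
Sat(AX E[halt U empty]) = {s : every successor in {q1, q2, q3, q4, q6, q7, q8}} = {q0, q2, q4, q6, q8, q9}

{q0, q2, q4, q6, q8, q9}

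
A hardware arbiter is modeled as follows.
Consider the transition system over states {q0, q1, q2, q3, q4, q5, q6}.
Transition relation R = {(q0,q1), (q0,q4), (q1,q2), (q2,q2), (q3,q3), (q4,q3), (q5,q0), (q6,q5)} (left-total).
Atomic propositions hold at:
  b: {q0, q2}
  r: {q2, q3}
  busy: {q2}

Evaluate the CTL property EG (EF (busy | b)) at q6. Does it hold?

Sat(busy | b) = {q0, q2}
EF (busy | b): least fixpoint, start Z0 = {q0, q2}, add states with some successor in Z. Z1 = {q0, q1, q2, q5}; Z2 = {q0, q1, q2, q5, q6}; fixed.
Sat(EF (busy | b)) = {q0, q1, q2, q5, q6}
EG (EF (busy | b)): greatest fixpoint, start Z0 = {q0, q1, q2, q5, q6}, keep only states in Sat with some successor in Z. Already a fixed point.
Sat(EG (EF (busy | b))) = {q0, q1, q2, q5, q6}
q6 ∈ Sat(EG (EF (busy | b))) = {q0, q1, q2, q5, q6}, so the formula holds at q6.

Yes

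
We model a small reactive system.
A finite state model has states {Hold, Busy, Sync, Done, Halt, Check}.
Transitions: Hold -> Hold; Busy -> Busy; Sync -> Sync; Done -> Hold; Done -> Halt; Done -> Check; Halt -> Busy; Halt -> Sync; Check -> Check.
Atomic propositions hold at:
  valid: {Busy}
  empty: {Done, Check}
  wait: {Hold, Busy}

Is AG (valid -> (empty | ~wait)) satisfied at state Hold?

Yes

Sat(~wait) = {Sync, Done, Halt, Check}
Sat(empty | ~wait) = {Sync, Done, Halt, Check}
Sat(valid -> (empty | ~wait)) = {Hold, Sync, Done, Halt, Check}
AG (valid -> (empty | ~wait)): greatest fixpoint, start Z0 = {Hold, Sync, Done, Halt, Check}, keep only states in Sat with every successor in Z. Z1 = {Hold, Sync, Done, Check}; Z2 = {Hold, Sync, Check}; fixed.
Sat(AG (valid -> (empty | ~wait))) = {Hold, Sync, Check}
Hold ∈ Sat(AG (valid -> (empty | ~wait))) = {Hold, Sync, Check}, so the formula holds at Hold.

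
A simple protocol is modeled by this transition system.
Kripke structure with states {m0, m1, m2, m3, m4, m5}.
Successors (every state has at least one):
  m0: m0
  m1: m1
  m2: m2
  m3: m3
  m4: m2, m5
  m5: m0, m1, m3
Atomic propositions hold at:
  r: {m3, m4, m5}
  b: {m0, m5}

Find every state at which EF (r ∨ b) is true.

{m0, m3, m4, m5}

Sat(r ∨ b) = {m0, m3, m4, m5}
EF (r ∨ b): least fixpoint, start Z0 = {m0, m3, m4, m5}, add states with some successor in Z. Already a fixed point.
Sat(EF (r ∨ b)) = {m0, m3, m4, m5}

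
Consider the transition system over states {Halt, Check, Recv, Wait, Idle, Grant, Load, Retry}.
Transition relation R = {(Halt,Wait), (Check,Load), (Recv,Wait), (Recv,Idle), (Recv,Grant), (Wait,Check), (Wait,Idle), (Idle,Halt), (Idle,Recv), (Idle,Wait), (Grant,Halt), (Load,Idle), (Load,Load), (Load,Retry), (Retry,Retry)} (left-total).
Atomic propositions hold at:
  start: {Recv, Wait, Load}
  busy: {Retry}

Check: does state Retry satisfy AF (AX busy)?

Yes

Sat(AX busy) = {s : every successor in {Retry}} = {Retry}
AF (AX busy): least fixpoint, start Z0 = {Retry}, add states with every successor in Z. Already a fixed point.
Sat(AF (AX busy)) = {Retry}
Retry ∈ Sat(AF (AX busy)) = {Retry}, so the formula holds at Retry.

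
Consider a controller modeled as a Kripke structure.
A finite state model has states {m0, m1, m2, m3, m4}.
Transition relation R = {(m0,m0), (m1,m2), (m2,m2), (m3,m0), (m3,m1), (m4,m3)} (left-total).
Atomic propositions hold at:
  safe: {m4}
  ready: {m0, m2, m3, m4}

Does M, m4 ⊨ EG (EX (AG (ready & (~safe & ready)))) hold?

No

Sat(~safe) = {m0, m1, m2, m3}
Sat(~safe & ready) = {m0, m2, m3}
Sat(ready & (~safe & ready)) = {m0, m2, m3}
AG (ready & (~safe & ready)): greatest fixpoint, start Z0 = {m0, m2, m3}, keep only states in Sat with every successor in Z. Z1 = {m0, m2}; fixed.
Sat(AG (ready & (~safe & ready))) = {m0, m2}
Sat(EX (AG (ready & (~safe & ready)))) = {s : some successor in {m0, m2}} = {m0, m1, m2, m3}
EG (EX (AG (ready & (~safe & ready)))): greatest fixpoint, start Z0 = {m0, m1, m2, m3}, keep only states in Sat with some successor in Z. Already a fixed point.
Sat(EG (EX (AG (ready & (~safe & ready))))) = {m0, m1, m2, m3}
m4 ∉ Sat(EG (EX (AG (ready & (~safe & ready))))) = {m0, m1, m2, m3}, so the formula does not hold at m4.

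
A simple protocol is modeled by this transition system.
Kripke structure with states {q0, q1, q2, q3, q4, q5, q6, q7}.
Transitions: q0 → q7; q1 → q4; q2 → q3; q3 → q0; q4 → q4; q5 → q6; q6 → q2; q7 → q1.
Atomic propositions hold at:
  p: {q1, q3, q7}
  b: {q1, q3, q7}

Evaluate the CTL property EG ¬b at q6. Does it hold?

No

Sat(¬b) = {q0, q2, q4, q5, q6}
EG ¬b: greatest fixpoint, start Z0 = {q0, q2, q4, q5, q6}, keep only states in Sat with some successor in Z. Z1 = {q4, q5, q6}; Z2 = {q4, q5}; Z3 = {q4}; fixed.
Sat(EG ¬b) = {q4}
q6 ∉ Sat(EG ¬b) = {q4}, so the formula does not hold at q6.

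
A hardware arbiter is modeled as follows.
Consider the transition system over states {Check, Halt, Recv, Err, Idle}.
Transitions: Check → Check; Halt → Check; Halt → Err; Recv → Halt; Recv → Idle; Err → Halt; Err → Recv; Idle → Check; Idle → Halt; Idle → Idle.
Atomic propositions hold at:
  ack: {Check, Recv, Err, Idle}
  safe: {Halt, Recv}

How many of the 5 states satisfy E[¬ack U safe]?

Sat(¬ack) = {Halt}
E[¬ack U safe]: least fixpoint, start Z0 = Sat(safe) = {Halt, Recv}, add states in Sat(¬ack) with some successor in Z. Already a fixed point.
Sat(E[¬ack U safe]) = {Halt, Recv}
|Sat(E[¬ack U safe])| = |{Halt, Recv}| = 2.

2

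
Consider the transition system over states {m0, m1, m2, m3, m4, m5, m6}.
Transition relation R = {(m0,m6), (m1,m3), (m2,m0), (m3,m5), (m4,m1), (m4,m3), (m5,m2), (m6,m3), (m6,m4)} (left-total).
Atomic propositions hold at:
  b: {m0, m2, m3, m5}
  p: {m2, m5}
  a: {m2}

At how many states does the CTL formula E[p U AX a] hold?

Sat(AX a) = {s : every successor in {m2}} = {m5}
E[p U AX a]: least fixpoint, start Z0 = Sat(AX a) = {m5}, add states in Sat(p) with some successor in Z. Already a fixed point.
Sat(E[p U AX a]) = {m5}
|Sat(E[p U AX a])| = |{m5}| = 1.

1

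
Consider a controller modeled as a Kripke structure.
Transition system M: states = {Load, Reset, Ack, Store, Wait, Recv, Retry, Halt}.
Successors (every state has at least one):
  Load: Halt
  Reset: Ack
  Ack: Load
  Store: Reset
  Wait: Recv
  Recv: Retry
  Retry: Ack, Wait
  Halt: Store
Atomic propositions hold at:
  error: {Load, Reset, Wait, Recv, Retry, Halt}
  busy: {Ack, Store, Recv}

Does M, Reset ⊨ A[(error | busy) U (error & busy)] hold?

Sat(error | busy) = {Load, Reset, Ack, Store, Wait, Recv, Retry, Halt}
Sat(error & busy) = {Recv}
A[(error | busy) U (error & busy)]: least fixpoint, start Z0 = Sat((error & busy)) = {Recv}, add states in Sat(error | busy) with every successor in Z. Z1 = {Wait, Recv}; fixed.
Sat(A[(error | busy) U (error & busy)]) = {Wait, Recv}
Reset ∉ Sat(A[(error | busy) U (error & busy)]) = {Wait, Recv}, so the formula does not hold at Reset.

No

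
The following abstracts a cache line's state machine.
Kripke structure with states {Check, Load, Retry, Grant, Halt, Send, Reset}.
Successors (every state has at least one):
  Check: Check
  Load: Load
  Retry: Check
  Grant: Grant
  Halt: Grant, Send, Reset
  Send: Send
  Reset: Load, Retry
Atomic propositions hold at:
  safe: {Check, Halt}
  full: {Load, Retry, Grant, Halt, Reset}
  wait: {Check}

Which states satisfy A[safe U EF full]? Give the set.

EF full: least fixpoint, start Z0 = {Load, Retry, Grant, Halt, Reset}, add states with some successor in Z. Already a fixed point.
Sat(EF full) = {Load, Retry, Grant, Halt, Reset}
A[safe U EF full]: least fixpoint, start Z0 = Sat(EF full) = {Load, Retry, Grant, Halt, Reset}, add states in Sat(safe) with every successor in Z. Already a fixed point.
Sat(A[safe U EF full]) = {Load, Retry, Grant, Halt, Reset}

{Load, Retry, Grant, Halt, Reset}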